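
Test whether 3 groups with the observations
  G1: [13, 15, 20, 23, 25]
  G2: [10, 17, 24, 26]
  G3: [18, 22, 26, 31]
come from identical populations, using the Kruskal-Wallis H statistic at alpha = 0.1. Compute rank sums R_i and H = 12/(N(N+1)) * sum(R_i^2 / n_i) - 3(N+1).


Step 1: Combine all N = 13 observations and assign midranks.
sorted (value, group, rank): (10,G2,1), (13,G1,2), (15,G1,3), (17,G2,4), (18,G3,5), (20,G1,6), (22,G3,7), (23,G1,8), (24,G2,9), (25,G1,10), (26,G2,11.5), (26,G3,11.5), (31,G3,13)
Step 2: Sum ranks within each group.
R_1 = 29 (n_1 = 5)
R_2 = 25.5 (n_2 = 4)
R_3 = 36.5 (n_3 = 4)
Step 3: H = 12/(N(N+1)) * sum(R_i^2/n_i) - 3(N+1)
     = 12/(13*14) * (29^2/5 + 25.5^2/4 + 36.5^2/4) - 3*14
     = 0.065934 * 663.825 - 42
     = 1.768681.
Step 4: Ties present; correction factor C = 1 - 6/(13^3 - 13) = 0.997253. Corrected H = 1.768681 / 0.997253 = 1.773554.
Step 5: Under H0, H ~ chi^2(2); p-value = 0.411981.
Step 6: alpha = 0.1. fail to reject H0.

H = 1.7736, df = 2, p = 0.411981, fail to reject H0.


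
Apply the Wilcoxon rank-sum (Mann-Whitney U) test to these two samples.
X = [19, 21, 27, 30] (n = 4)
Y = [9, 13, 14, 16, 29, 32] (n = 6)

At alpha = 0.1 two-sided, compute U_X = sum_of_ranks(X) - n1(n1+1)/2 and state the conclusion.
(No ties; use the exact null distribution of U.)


Step 1: Combine and sort all 10 observations; assign midranks.
sorted (value, group): (9,Y), (13,Y), (14,Y), (16,Y), (19,X), (21,X), (27,X), (29,Y), (30,X), (32,Y)
ranks: 9->1, 13->2, 14->3, 16->4, 19->5, 21->6, 27->7, 29->8, 30->9, 32->10
Step 2: Rank sum for X: R1 = 5 + 6 + 7 + 9 = 27.
Step 3: U_X = R1 - n1(n1+1)/2 = 27 - 4*5/2 = 27 - 10 = 17.
       U_Y = n1*n2 - U_X = 24 - 17 = 7.
Step 4: No ties, so the exact null distribution of U (based on enumerating the C(10,4) = 210 equally likely rank assignments) gives the two-sided p-value.
Step 5: p-value = 0.352381; compare to alpha = 0.1. fail to reject H0.

U_X = 17, p = 0.352381, fail to reject H0 at alpha = 0.1.


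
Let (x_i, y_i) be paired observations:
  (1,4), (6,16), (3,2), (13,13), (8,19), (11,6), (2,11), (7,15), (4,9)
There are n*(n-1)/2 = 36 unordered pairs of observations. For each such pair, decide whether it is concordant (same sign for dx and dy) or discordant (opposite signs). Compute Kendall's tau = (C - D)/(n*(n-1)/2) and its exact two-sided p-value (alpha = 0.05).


Step 1: Enumerate the 36 unordered pairs (i,j) with i<j and classify each by sign(x_j-x_i) * sign(y_j-y_i).
  (1,2):dx=+5,dy=+12->C; (1,3):dx=+2,dy=-2->D; (1,4):dx=+12,dy=+9->C; (1,5):dx=+7,dy=+15->C
  (1,6):dx=+10,dy=+2->C; (1,7):dx=+1,dy=+7->C; (1,8):dx=+6,dy=+11->C; (1,9):dx=+3,dy=+5->C
  (2,3):dx=-3,dy=-14->C; (2,4):dx=+7,dy=-3->D; (2,5):dx=+2,dy=+3->C; (2,6):dx=+5,dy=-10->D
  (2,7):dx=-4,dy=-5->C; (2,8):dx=+1,dy=-1->D; (2,9):dx=-2,dy=-7->C; (3,4):dx=+10,dy=+11->C
  (3,5):dx=+5,dy=+17->C; (3,6):dx=+8,dy=+4->C; (3,7):dx=-1,dy=+9->D; (3,8):dx=+4,dy=+13->C
  (3,9):dx=+1,dy=+7->C; (4,5):dx=-5,dy=+6->D; (4,6):dx=-2,dy=-7->C; (4,7):dx=-11,dy=-2->C
  (4,8):dx=-6,dy=+2->D; (4,9):dx=-9,dy=-4->C; (5,6):dx=+3,dy=-13->D; (5,7):dx=-6,dy=-8->C
  (5,8):dx=-1,dy=-4->C; (5,9):dx=-4,dy=-10->C; (6,7):dx=-9,dy=+5->D; (6,8):dx=-4,dy=+9->D
  (6,9):dx=-7,dy=+3->D; (7,8):dx=+5,dy=+4->C; (7,9):dx=+2,dy=-2->D; (8,9):dx=-3,dy=-6->C
Step 2: C = 24, D = 12, total pairs = 36.
Step 3: tau = (C - D)/(n(n-1)/2) = (24 - 12)/36 = 0.333333.
Step 4: Exact two-sided p-value (enumerate n! = 362880 permutations of y under H0): p = 0.259518.
Step 5: alpha = 0.05. fail to reject H0.

tau_b = 0.3333 (C=24, D=12), p = 0.259518, fail to reject H0.


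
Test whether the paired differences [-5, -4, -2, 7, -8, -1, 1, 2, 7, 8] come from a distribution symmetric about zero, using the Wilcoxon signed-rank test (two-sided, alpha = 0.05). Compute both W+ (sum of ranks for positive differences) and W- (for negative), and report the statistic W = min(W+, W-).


Step 1: Drop any zero differences (none here) and take |d_i|.
|d| = [5, 4, 2, 7, 8, 1, 1, 2, 7, 8]
Step 2: Midrank |d_i| (ties get averaged ranks).
ranks: |5|->6, |4|->5, |2|->3.5, |7|->7.5, |8|->9.5, |1|->1.5, |1|->1.5, |2|->3.5, |7|->7.5, |8|->9.5
Step 3: Attach original signs; sum ranks with positive sign and with negative sign.
W+ = 7.5 + 1.5 + 3.5 + 7.5 + 9.5 = 29.5
W- = 6 + 5 + 3.5 + 9.5 + 1.5 = 25.5
(Check: W+ + W- = 55 should equal n(n+1)/2 = 55.)
Step 4: Test statistic W = min(W+, W-) = 25.5.
Step 5: Ties in |d|, so use the tie-corrected normal approximation.
        E[W] = n(n+1)/4 = 10*11/4 = 27.5.
        Tie groups: |d|=1 (t=2), |d|=2 (t=2), |d|=7 (t=2), |d|=8 (t=2); sum(t^3 - t) = 24.
        Var[W] = n(n+1)(2n+1)/24 - sum(t^3-t)/48 = 2310/24 - 24/48 = 95.75.
        z = (W - E[W]) / sqrt(Var[W]) = (25.5 - 27.5) / 9.7852 = -0.2044.
        Two-sided p = 2*Phi(z) = 0.838048.
Step 6: alpha = 0.05. fail to reject H0.

W+ = 29.5, W- = 25.5, W = min = 25.5, p = 0.838048, fail to reject H0.


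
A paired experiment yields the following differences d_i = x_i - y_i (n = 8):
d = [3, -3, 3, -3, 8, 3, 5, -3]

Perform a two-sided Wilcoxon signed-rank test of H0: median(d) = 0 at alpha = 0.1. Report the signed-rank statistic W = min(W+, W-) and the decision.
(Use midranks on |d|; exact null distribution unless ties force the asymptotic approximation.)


Step 1: Drop any zero differences (none here) and take |d_i|.
|d| = [3, 3, 3, 3, 8, 3, 5, 3]
Step 2: Midrank |d_i| (ties get averaged ranks).
ranks: |3|->3.5, |3|->3.5, |3|->3.5, |3|->3.5, |8|->8, |3|->3.5, |5|->7, |3|->3.5
Step 3: Attach original signs; sum ranks with positive sign and with negative sign.
W+ = 3.5 + 3.5 + 8 + 3.5 + 7 = 25.5
W- = 3.5 + 3.5 + 3.5 = 10.5
(Check: W+ + W- = 36 should equal n(n+1)/2 = 36.)
Step 4: Test statistic W = min(W+, W-) = 10.5.
Step 5: Ties in |d|, so use the tie-corrected normal approximation.
        E[W] = n(n+1)/4 = 8*9/4 = 18.
        Tie groups: |d|=3 (t=6); sum(t^3 - t) = 210.
        Var[W] = n(n+1)(2n+1)/24 - sum(t^3-t)/48 = 1224/24 - 210/48 = 46.625.
        z = (W - E[W]) / sqrt(Var[W]) = (10.5 - 18) / 6.8283 = -1.0984.
        Two-sided p = 2*Phi(z) = 0.272039.
Step 6: alpha = 0.1. fail to reject H0.

W+ = 25.5, W- = 10.5, W = min = 10.5, p = 0.272039, fail to reject H0.


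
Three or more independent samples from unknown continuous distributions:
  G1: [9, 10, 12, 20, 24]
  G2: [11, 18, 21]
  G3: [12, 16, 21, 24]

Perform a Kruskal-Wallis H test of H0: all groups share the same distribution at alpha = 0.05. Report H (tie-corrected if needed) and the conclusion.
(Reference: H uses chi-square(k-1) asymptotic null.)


Step 1: Combine all N = 12 observations and assign midranks.
sorted (value, group, rank): (9,G1,1), (10,G1,2), (11,G2,3), (12,G1,4.5), (12,G3,4.5), (16,G3,6), (18,G2,7), (20,G1,8), (21,G2,9.5), (21,G3,9.5), (24,G1,11.5), (24,G3,11.5)
Step 2: Sum ranks within each group.
R_1 = 27 (n_1 = 5)
R_2 = 19.5 (n_2 = 3)
R_3 = 31.5 (n_3 = 4)
Step 3: H = 12/(N(N+1)) * sum(R_i^2/n_i) - 3(N+1)
     = 12/(12*13) * (27^2/5 + 19.5^2/3 + 31.5^2/4) - 3*13
     = 0.076923 * 520.612 - 39
     = 1.047115.
Step 4: Ties present; correction factor C = 1 - 18/(12^3 - 12) = 0.989510. Corrected H = 1.047115 / 0.989510 = 1.058216.
Step 5: Under H0, H ~ chi^2(2); p-value = 0.589130.
Step 6: alpha = 0.05. fail to reject H0.

H = 1.0582, df = 2, p = 0.589130, fail to reject H0.


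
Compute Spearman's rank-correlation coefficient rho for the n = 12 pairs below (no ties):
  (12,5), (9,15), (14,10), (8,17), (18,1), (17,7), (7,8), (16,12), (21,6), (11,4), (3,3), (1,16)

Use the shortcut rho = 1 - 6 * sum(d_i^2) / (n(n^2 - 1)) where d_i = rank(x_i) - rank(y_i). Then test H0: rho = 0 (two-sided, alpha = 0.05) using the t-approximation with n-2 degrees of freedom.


Step 1: Rank x and y separately (midranks; no ties here).
rank(x): 12->7, 9->5, 14->8, 8->4, 18->11, 17->10, 7->3, 16->9, 21->12, 11->6, 3->2, 1->1
rank(y): 5->4, 15->10, 10->8, 17->12, 1->1, 7->6, 8->7, 12->9, 6->5, 4->3, 3->2, 16->11
Step 2: d_i = R_x(i) - R_y(i); compute d_i^2.
  (7-4)^2=9, (5-10)^2=25, (8-8)^2=0, (4-12)^2=64, (11-1)^2=100, (10-6)^2=16, (3-7)^2=16, (9-9)^2=0, (12-5)^2=49, (6-3)^2=9, (2-2)^2=0, (1-11)^2=100
sum(d^2) = 388.
Step 3: rho = 1 - 6*388 / (12*(12^2 - 1)) = 1 - 2328/1716 = -0.356643.
Step 4: Under H0, t = rho * sqrt((n-2)/(1-rho^2)) = -1.2072 ~ t(10).
Step 5: Two-sided p-value from the t-distribution with 10 df = 0.255138.
Step 6: alpha = 0.05. fail to reject H0.

rho = -0.3566, p = 0.255138, fail to reject H0 at alpha = 0.05.


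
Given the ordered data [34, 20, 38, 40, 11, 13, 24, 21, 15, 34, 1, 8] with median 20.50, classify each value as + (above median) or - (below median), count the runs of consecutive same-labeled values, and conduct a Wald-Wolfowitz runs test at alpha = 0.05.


Step 1: Compute median = 20.50; label A = above, B = below.
Labels in order: ABAABBAABABB  (n_A = 6, n_B = 6)
Step 2: Count runs R = 8.
Step 3: Under H0 (random ordering), E[R] = 2*n_A*n_B/(n_A+n_B) + 1 = 2*6*6/12 + 1 = 7.0000.
        Var[R] = 2*n_A*n_B*(2*n_A*n_B - n_A - n_B) / ((n_A+n_B)^2 * (n_A+n_B-1)) = 4320/1584 = 2.7273.
        SD[R] = 1.6514.
Step 4: Continuity-corrected z = (R - 0.5 - E[R]) / SD[R] = (8 - 0.5 - 7.0000) / 1.6514 = 0.3028.
Step 5: Two-sided p-value via normal approximation = 2*(1 - Phi(|z|)) = 0.762069.
Step 6: alpha = 0.05. fail to reject H0.

R = 8, z = 0.3028, p = 0.762069, fail to reject H0.


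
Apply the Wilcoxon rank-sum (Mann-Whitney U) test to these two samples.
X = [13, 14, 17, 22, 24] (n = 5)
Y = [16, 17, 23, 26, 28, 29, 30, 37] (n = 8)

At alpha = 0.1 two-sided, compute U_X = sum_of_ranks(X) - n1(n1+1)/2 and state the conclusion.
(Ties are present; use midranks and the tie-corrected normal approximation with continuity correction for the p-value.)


Step 1: Combine and sort all 13 observations; assign midranks.
sorted (value, group): (13,X), (14,X), (16,Y), (17,X), (17,Y), (22,X), (23,Y), (24,X), (26,Y), (28,Y), (29,Y), (30,Y), (37,Y)
ranks: 13->1, 14->2, 16->3, 17->4.5, 17->4.5, 22->6, 23->7, 24->8, 26->9, 28->10, 29->11, 30->12, 37->13
Step 2: Rank sum for X: R1 = 1 + 2 + 4.5 + 6 + 8 = 21.5.
Step 3: U_X = R1 - n1(n1+1)/2 = 21.5 - 5*6/2 = 21.5 - 15 = 6.5.
       U_Y = n1*n2 - U_X = 40 - 6.5 = 33.5.
Step 4: Ties are present, so use the tie-corrected normal approximation (with continuity correction) for the p-value.
Step 5: p-value = 0.056699; compare to alpha = 0.1. reject H0.

U_X = 6.5, p = 0.056699, reject H0 at alpha = 0.1.


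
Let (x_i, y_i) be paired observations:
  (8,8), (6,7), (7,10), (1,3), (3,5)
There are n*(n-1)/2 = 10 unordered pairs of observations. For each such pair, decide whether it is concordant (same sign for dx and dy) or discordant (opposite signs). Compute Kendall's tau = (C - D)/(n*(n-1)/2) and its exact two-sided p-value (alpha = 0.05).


Step 1: Enumerate the 10 unordered pairs (i,j) with i<j and classify each by sign(x_j-x_i) * sign(y_j-y_i).
  (1,2):dx=-2,dy=-1->C; (1,3):dx=-1,dy=+2->D; (1,4):dx=-7,dy=-5->C; (1,5):dx=-5,dy=-3->C
  (2,3):dx=+1,dy=+3->C; (2,4):dx=-5,dy=-4->C; (2,5):dx=-3,dy=-2->C; (3,4):dx=-6,dy=-7->C
  (3,5):dx=-4,dy=-5->C; (4,5):dx=+2,dy=+2->C
Step 2: C = 9, D = 1, total pairs = 10.
Step 3: tau = (C - D)/(n(n-1)/2) = (9 - 1)/10 = 0.800000.
Step 4: Exact two-sided p-value (enumerate n! = 120 permutations of y under H0): p = 0.083333.
Step 5: alpha = 0.05. fail to reject H0.

tau_b = 0.8000 (C=9, D=1), p = 0.083333, fail to reject H0.


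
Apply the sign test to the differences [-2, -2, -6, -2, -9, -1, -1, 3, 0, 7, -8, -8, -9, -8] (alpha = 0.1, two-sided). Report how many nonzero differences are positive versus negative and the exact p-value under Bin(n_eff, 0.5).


Step 1: Discard zero differences. Original n = 14; n_eff = number of nonzero differences = 13.
Nonzero differences (with sign): -2, -2, -6, -2, -9, -1, -1, +3, +7, -8, -8, -9, -8
Step 2: Count signs: positive = 2, negative = 11.
Step 3: Under H0: P(positive) = 0.5, so the number of positives S ~ Bin(13, 0.5).
Step 4: Two-sided exact p-value = sum of Bin(13,0.5) probabilities at or below the observed probability = 0.022461.
Step 5: alpha = 0.1. reject H0.

n_eff = 13, pos = 2, neg = 11, p = 0.022461, reject H0.


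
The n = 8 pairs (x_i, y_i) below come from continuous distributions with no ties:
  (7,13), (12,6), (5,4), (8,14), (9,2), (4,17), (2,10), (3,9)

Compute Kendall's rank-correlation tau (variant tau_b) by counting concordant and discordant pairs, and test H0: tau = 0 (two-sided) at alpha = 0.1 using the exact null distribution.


Step 1: Enumerate the 28 unordered pairs (i,j) with i<j and classify each by sign(x_j-x_i) * sign(y_j-y_i).
  (1,2):dx=+5,dy=-7->D; (1,3):dx=-2,dy=-9->C; (1,4):dx=+1,dy=+1->C; (1,5):dx=+2,dy=-11->D
  (1,6):dx=-3,dy=+4->D; (1,7):dx=-5,dy=-3->C; (1,8):dx=-4,dy=-4->C; (2,3):dx=-7,dy=-2->C
  (2,4):dx=-4,dy=+8->D; (2,5):dx=-3,dy=-4->C; (2,6):dx=-8,dy=+11->D; (2,7):dx=-10,dy=+4->D
  (2,8):dx=-9,dy=+3->D; (3,4):dx=+3,dy=+10->C; (3,5):dx=+4,dy=-2->D; (3,6):dx=-1,dy=+13->D
  (3,7):dx=-3,dy=+6->D; (3,8):dx=-2,dy=+5->D; (4,5):dx=+1,dy=-12->D; (4,6):dx=-4,dy=+3->D
  (4,7):dx=-6,dy=-4->C; (4,8):dx=-5,dy=-5->C; (5,6):dx=-5,dy=+15->D; (5,7):dx=-7,dy=+8->D
  (5,8):dx=-6,dy=+7->D; (6,7):dx=-2,dy=-7->C; (6,8):dx=-1,dy=-8->C; (7,8):dx=+1,dy=-1->D
Step 2: C = 11, D = 17, total pairs = 28.
Step 3: tau = (C - D)/(n(n-1)/2) = (11 - 17)/28 = -0.214286.
Step 4: Exact two-sided p-value (enumerate n! = 40320 permutations of y under H0): p = 0.548413.
Step 5: alpha = 0.1. fail to reject H0.

tau_b = -0.2143 (C=11, D=17), p = 0.548413, fail to reject H0.


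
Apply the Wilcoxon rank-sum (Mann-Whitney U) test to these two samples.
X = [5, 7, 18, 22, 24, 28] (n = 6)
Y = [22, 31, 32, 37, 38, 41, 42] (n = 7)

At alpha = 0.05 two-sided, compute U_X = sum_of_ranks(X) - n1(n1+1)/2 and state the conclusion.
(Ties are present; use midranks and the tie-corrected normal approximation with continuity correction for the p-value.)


Step 1: Combine and sort all 13 observations; assign midranks.
sorted (value, group): (5,X), (7,X), (18,X), (22,X), (22,Y), (24,X), (28,X), (31,Y), (32,Y), (37,Y), (38,Y), (41,Y), (42,Y)
ranks: 5->1, 7->2, 18->3, 22->4.5, 22->4.5, 24->6, 28->7, 31->8, 32->9, 37->10, 38->11, 41->12, 42->13
Step 2: Rank sum for X: R1 = 1 + 2 + 3 + 4.5 + 6 + 7 = 23.5.
Step 3: U_X = R1 - n1(n1+1)/2 = 23.5 - 6*7/2 = 23.5 - 21 = 2.5.
       U_Y = n1*n2 - U_X = 42 - 2.5 = 39.5.
Step 4: Ties are present, so use the tie-corrected normal approximation (with continuity correction) for the p-value.
Step 5: p-value = 0.010025; compare to alpha = 0.05. reject H0.

U_X = 2.5, p = 0.010025, reject H0 at alpha = 0.05.


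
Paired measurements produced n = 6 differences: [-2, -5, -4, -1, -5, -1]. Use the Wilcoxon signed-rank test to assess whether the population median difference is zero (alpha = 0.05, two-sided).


Step 1: Drop any zero differences (none here) and take |d_i|.
|d| = [2, 5, 4, 1, 5, 1]
Step 2: Midrank |d_i| (ties get averaged ranks).
ranks: |2|->3, |5|->5.5, |4|->4, |1|->1.5, |5|->5.5, |1|->1.5
Step 3: Attach original signs; sum ranks with positive sign and with negative sign.
W+ = 0 = 0
W- = 3 + 5.5 + 4 + 1.5 + 5.5 + 1.5 = 21
(Check: W+ + W- = 21 should equal n(n+1)/2 = 21.)
Step 4: Test statistic W = min(W+, W-) = 0.
Step 5: Ties in |d|, so use the tie-corrected normal approximation.
        E[W] = n(n+1)/4 = 6*7/4 = 10.5.
        Tie groups: |d|=1 (t=2), |d|=5 (t=2); sum(t^3 - t) = 12.
        Var[W] = n(n+1)(2n+1)/24 - sum(t^3-t)/48 = 546/24 - 12/48 = 22.5.
        z = (W - E[W]) / sqrt(Var[W]) = (0 - 10.5) / 4.7434 = -2.2136.
        Two-sided p = 2*Phi(z) = 0.026857.
Step 6: alpha = 0.05. reject H0.

W+ = 0, W- = 21, W = min = 0, p = 0.026857, reject H0.


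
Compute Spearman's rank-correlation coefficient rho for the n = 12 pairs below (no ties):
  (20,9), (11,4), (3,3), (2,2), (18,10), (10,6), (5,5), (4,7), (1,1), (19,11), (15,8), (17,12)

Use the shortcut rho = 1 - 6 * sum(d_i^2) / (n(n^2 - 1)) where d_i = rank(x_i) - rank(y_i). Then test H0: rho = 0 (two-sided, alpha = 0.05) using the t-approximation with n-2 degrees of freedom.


Step 1: Rank x and y separately (midranks; no ties here).
rank(x): 20->12, 11->7, 3->3, 2->2, 18->10, 10->6, 5->5, 4->4, 1->1, 19->11, 15->8, 17->9
rank(y): 9->9, 4->4, 3->3, 2->2, 10->10, 6->6, 5->5, 7->7, 1->1, 11->11, 8->8, 12->12
Step 2: d_i = R_x(i) - R_y(i); compute d_i^2.
  (12-9)^2=9, (7-4)^2=9, (3-3)^2=0, (2-2)^2=0, (10-10)^2=0, (6-6)^2=0, (5-5)^2=0, (4-7)^2=9, (1-1)^2=0, (11-11)^2=0, (8-8)^2=0, (9-12)^2=9
sum(d^2) = 36.
Step 3: rho = 1 - 6*36 / (12*(12^2 - 1)) = 1 - 216/1716 = 0.874126.
Step 4: Under H0, t = rho * sqrt((n-2)/(1-rho^2)) = 5.6912 ~ t(10).
Step 5: Two-sided p-value from the t-distribution with 10 df = 0.000201.
Step 6: alpha = 0.05. reject H0.

rho = 0.8741, p = 0.000201, reject H0 at alpha = 0.05.


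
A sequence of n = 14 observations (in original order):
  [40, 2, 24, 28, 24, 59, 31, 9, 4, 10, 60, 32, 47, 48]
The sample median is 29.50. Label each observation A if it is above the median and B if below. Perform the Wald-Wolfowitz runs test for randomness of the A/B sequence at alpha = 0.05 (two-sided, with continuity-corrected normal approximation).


Step 1: Compute median = 29.50; label A = above, B = below.
Labels in order: ABBBBAABBBAAAA  (n_A = 7, n_B = 7)
Step 2: Count runs R = 5.
Step 3: Under H0 (random ordering), E[R] = 2*n_A*n_B/(n_A+n_B) + 1 = 2*7*7/14 + 1 = 8.0000.
        Var[R] = 2*n_A*n_B*(2*n_A*n_B - n_A - n_B) / ((n_A+n_B)^2 * (n_A+n_B-1)) = 8232/2548 = 3.2308.
        SD[R] = 1.7974.
Step 4: Continuity-corrected z = (R + 0.5 - E[R]) / SD[R] = (5 + 0.5 - 8.0000) / 1.7974 = -1.3909.
Step 5: Two-sided p-value via normal approximation = 2*(1 - Phi(|z|)) = 0.164264.
Step 6: alpha = 0.05. fail to reject H0.

R = 5, z = -1.3909, p = 0.164264, fail to reject H0.


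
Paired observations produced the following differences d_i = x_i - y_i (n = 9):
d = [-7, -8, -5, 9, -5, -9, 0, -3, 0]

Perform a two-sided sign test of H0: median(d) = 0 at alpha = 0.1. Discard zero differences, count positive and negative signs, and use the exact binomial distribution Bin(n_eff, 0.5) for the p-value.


Step 1: Discard zero differences. Original n = 9; n_eff = number of nonzero differences = 7.
Nonzero differences (with sign): -7, -8, -5, +9, -5, -9, -3
Step 2: Count signs: positive = 1, negative = 6.
Step 3: Under H0: P(positive) = 0.5, so the number of positives S ~ Bin(7, 0.5).
Step 4: Two-sided exact p-value = sum of Bin(7,0.5) probabilities at or below the observed probability = 0.125000.
Step 5: alpha = 0.1. fail to reject H0.

n_eff = 7, pos = 1, neg = 6, p = 0.125000, fail to reject H0.


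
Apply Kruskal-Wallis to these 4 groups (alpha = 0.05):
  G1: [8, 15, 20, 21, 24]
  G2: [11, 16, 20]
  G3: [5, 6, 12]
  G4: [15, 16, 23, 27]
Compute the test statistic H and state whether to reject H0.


Step 1: Combine all N = 15 observations and assign midranks.
sorted (value, group, rank): (5,G3,1), (6,G3,2), (8,G1,3), (11,G2,4), (12,G3,5), (15,G1,6.5), (15,G4,6.5), (16,G2,8.5), (16,G4,8.5), (20,G1,10.5), (20,G2,10.5), (21,G1,12), (23,G4,13), (24,G1,14), (27,G4,15)
Step 2: Sum ranks within each group.
R_1 = 46 (n_1 = 5)
R_2 = 23 (n_2 = 3)
R_3 = 8 (n_3 = 3)
R_4 = 43 (n_4 = 4)
Step 3: H = 12/(N(N+1)) * sum(R_i^2/n_i) - 3(N+1)
     = 12/(15*16) * (46^2/5 + 23^2/3 + 8^2/3 + 43^2/4) - 3*16
     = 0.050000 * 1083.12 - 48
     = 6.155833.
Step 4: Ties present; correction factor C = 1 - 18/(15^3 - 15) = 0.994643. Corrected H = 6.155833 / 0.994643 = 6.188989.
Step 5: Under H0, H ~ chi^2(3); p-value = 0.102769.
Step 6: alpha = 0.05. fail to reject H0.

H = 6.1890, df = 3, p = 0.102769, fail to reject H0.


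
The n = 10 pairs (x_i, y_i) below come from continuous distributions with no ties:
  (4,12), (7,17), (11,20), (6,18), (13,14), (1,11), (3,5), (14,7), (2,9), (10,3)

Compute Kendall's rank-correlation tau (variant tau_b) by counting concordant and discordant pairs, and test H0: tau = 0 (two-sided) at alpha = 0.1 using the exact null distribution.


Step 1: Enumerate the 45 unordered pairs (i,j) with i<j and classify each by sign(x_j-x_i) * sign(y_j-y_i).
  (1,2):dx=+3,dy=+5->C; (1,3):dx=+7,dy=+8->C; (1,4):dx=+2,dy=+6->C; (1,5):dx=+9,dy=+2->C
  (1,6):dx=-3,dy=-1->C; (1,7):dx=-1,dy=-7->C; (1,8):dx=+10,dy=-5->D; (1,9):dx=-2,dy=-3->C
  (1,10):dx=+6,dy=-9->D; (2,3):dx=+4,dy=+3->C; (2,4):dx=-1,dy=+1->D; (2,5):dx=+6,dy=-3->D
  (2,6):dx=-6,dy=-6->C; (2,7):dx=-4,dy=-12->C; (2,8):dx=+7,dy=-10->D; (2,9):dx=-5,dy=-8->C
  (2,10):dx=+3,dy=-14->D; (3,4):dx=-5,dy=-2->C; (3,5):dx=+2,dy=-6->D; (3,6):dx=-10,dy=-9->C
  (3,7):dx=-8,dy=-15->C; (3,8):dx=+3,dy=-13->D; (3,9):dx=-9,dy=-11->C; (3,10):dx=-1,dy=-17->C
  (4,5):dx=+7,dy=-4->D; (4,6):dx=-5,dy=-7->C; (4,7):dx=-3,dy=-13->C; (4,8):dx=+8,dy=-11->D
  (4,9):dx=-4,dy=-9->C; (4,10):dx=+4,dy=-15->D; (5,6):dx=-12,dy=-3->C; (5,7):dx=-10,dy=-9->C
  (5,8):dx=+1,dy=-7->D; (5,9):dx=-11,dy=-5->C; (5,10):dx=-3,dy=-11->C; (6,7):dx=+2,dy=-6->D
  (6,8):dx=+13,dy=-4->D; (6,9):dx=+1,dy=-2->D; (6,10):dx=+9,dy=-8->D; (7,8):dx=+11,dy=+2->C
  (7,9):dx=-1,dy=+4->D; (7,10):dx=+7,dy=-2->D; (8,9):dx=-12,dy=+2->D; (8,10):dx=-4,dy=-4->C
  (9,10):dx=+8,dy=-6->D
Step 2: C = 25, D = 20, total pairs = 45.
Step 3: tau = (C - D)/(n(n-1)/2) = (25 - 20)/45 = 0.111111.
Step 4: Exact two-sided p-value (enumerate n! = 3628800 permutations of y under H0): p = 0.727490.
Step 5: alpha = 0.1. fail to reject H0.

tau_b = 0.1111 (C=25, D=20), p = 0.727490, fail to reject H0.


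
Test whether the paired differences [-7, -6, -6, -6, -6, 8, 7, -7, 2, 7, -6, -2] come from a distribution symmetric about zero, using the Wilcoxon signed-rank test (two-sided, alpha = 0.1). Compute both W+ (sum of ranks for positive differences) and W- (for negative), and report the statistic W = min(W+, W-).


Step 1: Drop any zero differences (none here) and take |d_i|.
|d| = [7, 6, 6, 6, 6, 8, 7, 7, 2, 7, 6, 2]
Step 2: Midrank |d_i| (ties get averaged ranks).
ranks: |7|->9.5, |6|->5, |6|->5, |6|->5, |6|->5, |8|->12, |7|->9.5, |7|->9.5, |2|->1.5, |7|->9.5, |6|->5, |2|->1.5
Step 3: Attach original signs; sum ranks with positive sign and with negative sign.
W+ = 12 + 9.5 + 1.5 + 9.5 = 32.5
W- = 9.5 + 5 + 5 + 5 + 5 + 9.5 + 5 + 1.5 = 45.5
(Check: W+ + W- = 78 should equal n(n+1)/2 = 78.)
Step 4: Test statistic W = min(W+, W-) = 32.5.
Step 5: Ties in |d|, so use the tie-corrected normal approximation.
        E[W] = n(n+1)/4 = 12*13/4 = 39.
        Tie groups: |d|=2 (t=2), |d|=6 (t=5), |d|=7 (t=4); sum(t^3 - t) = 186.
        Var[W] = n(n+1)(2n+1)/24 - sum(t^3-t)/48 = 3900/24 - 186/48 = 158.625.
        z = (W - E[W]) / sqrt(Var[W]) = (32.5 - 39) / 12.5946 = -0.5161.
        Two-sided p = 2*Phi(z) = 0.605790.
Step 6: alpha = 0.1. fail to reject H0.

W+ = 32.5, W- = 45.5, W = min = 32.5, p = 0.605790, fail to reject H0.


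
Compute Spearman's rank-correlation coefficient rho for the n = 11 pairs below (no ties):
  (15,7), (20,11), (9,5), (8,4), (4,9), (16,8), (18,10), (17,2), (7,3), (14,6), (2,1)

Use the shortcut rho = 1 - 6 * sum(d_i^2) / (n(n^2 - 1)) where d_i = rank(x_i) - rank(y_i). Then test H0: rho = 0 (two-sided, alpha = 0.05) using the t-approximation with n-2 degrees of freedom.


Step 1: Rank x and y separately (midranks; no ties here).
rank(x): 15->7, 20->11, 9->5, 8->4, 4->2, 16->8, 18->10, 17->9, 7->3, 14->6, 2->1
rank(y): 7->7, 11->11, 5->5, 4->4, 9->9, 8->8, 10->10, 2->2, 3->3, 6->6, 1->1
Step 2: d_i = R_x(i) - R_y(i); compute d_i^2.
  (7-7)^2=0, (11-11)^2=0, (5-5)^2=0, (4-4)^2=0, (2-9)^2=49, (8-8)^2=0, (10-10)^2=0, (9-2)^2=49, (3-3)^2=0, (6-6)^2=0, (1-1)^2=0
sum(d^2) = 98.
Step 3: rho = 1 - 6*98 / (11*(11^2 - 1)) = 1 - 588/1320 = 0.554545.
Step 4: Under H0, t = rho * sqrt((n-2)/(1-rho^2)) = 1.9992 ~ t(9).
Step 5: Two-sided p-value from the t-distribution with 9 df = 0.076652.
Step 6: alpha = 0.05. fail to reject H0.

rho = 0.5545, p = 0.076652, fail to reject H0 at alpha = 0.05.


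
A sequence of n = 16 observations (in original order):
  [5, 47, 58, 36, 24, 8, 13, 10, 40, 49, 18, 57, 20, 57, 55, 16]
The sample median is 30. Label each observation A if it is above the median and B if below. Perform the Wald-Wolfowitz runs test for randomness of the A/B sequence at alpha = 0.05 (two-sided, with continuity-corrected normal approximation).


Step 1: Compute median = 30; label A = above, B = below.
Labels in order: BAAABBBBAABABAAB  (n_A = 8, n_B = 8)
Step 2: Count runs R = 9.
Step 3: Under H0 (random ordering), E[R] = 2*n_A*n_B/(n_A+n_B) + 1 = 2*8*8/16 + 1 = 9.0000.
        Var[R] = 2*n_A*n_B*(2*n_A*n_B - n_A - n_B) / ((n_A+n_B)^2 * (n_A+n_B-1)) = 14336/3840 = 3.7333.
        SD[R] = 1.9322.
Step 4: R = E[R], so z = 0 with no continuity correction.
Step 5: Two-sided p-value via normal approximation = 2*(1 - Phi(|z|)) = 1.000000.
Step 6: alpha = 0.05. fail to reject H0.

R = 9, z = 0.0000, p = 1.000000, fail to reject H0.


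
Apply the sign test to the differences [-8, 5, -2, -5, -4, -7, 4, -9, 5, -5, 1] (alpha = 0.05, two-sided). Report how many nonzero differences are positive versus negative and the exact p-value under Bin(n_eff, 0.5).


Step 1: Discard zero differences. Original n = 11; n_eff = number of nonzero differences = 11.
Nonzero differences (with sign): -8, +5, -2, -5, -4, -7, +4, -9, +5, -5, +1
Step 2: Count signs: positive = 4, negative = 7.
Step 3: Under H0: P(positive) = 0.5, so the number of positives S ~ Bin(11, 0.5).
Step 4: Two-sided exact p-value = sum of Bin(11,0.5) probabilities at or below the observed probability = 0.548828.
Step 5: alpha = 0.05. fail to reject H0.

n_eff = 11, pos = 4, neg = 7, p = 0.548828, fail to reject H0.


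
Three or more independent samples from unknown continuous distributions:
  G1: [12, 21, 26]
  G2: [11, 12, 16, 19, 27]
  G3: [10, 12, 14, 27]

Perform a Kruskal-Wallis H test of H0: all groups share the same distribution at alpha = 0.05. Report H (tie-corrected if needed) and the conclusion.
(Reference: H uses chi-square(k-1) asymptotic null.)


Step 1: Combine all N = 12 observations and assign midranks.
sorted (value, group, rank): (10,G3,1), (11,G2,2), (12,G1,4), (12,G2,4), (12,G3,4), (14,G3,6), (16,G2,7), (19,G2,8), (21,G1,9), (26,G1,10), (27,G2,11.5), (27,G3,11.5)
Step 2: Sum ranks within each group.
R_1 = 23 (n_1 = 3)
R_2 = 32.5 (n_2 = 5)
R_3 = 22.5 (n_3 = 4)
Step 3: H = 12/(N(N+1)) * sum(R_i^2/n_i) - 3(N+1)
     = 12/(12*13) * (23^2/3 + 32.5^2/5 + 22.5^2/4) - 3*13
     = 0.076923 * 514.146 - 39
     = 0.549679.
Step 4: Ties present; correction factor C = 1 - 30/(12^3 - 12) = 0.982517. Corrected H = 0.549679 / 0.982517 = 0.559460.
Step 5: Under H0, H ~ chi^2(2); p-value = 0.755988.
Step 6: alpha = 0.05. fail to reject H0.

H = 0.5595, df = 2, p = 0.755988, fail to reject H0.


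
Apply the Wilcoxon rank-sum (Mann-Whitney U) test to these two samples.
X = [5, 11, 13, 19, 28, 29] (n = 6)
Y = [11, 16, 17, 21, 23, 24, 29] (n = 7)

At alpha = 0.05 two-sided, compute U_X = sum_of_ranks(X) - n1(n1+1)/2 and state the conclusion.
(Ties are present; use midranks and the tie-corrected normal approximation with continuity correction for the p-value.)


Step 1: Combine and sort all 13 observations; assign midranks.
sorted (value, group): (5,X), (11,X), (11,Y), (13,X), (16,Y), (17,Y), (19,X), (21,Y), (23,Y), (24,Y), (28,X), (29,X), (29,Y)
ranks: 5->1, 11->2.5, 11->2.5, 13->4, 16->5, 17->6, 19->7, 21->8, 23->9, 24->10, 28->11, 29->12.5, 29->12.5
Step 2: Rank sum for X: R1 = 1 + 2.5 + 4 + 7 + 11 + 12.5 = 38.
Step 3: U_X = R1 - n1(n1+1)/2 = 38 - 6*7/2 = 38 - 21 = 17.
       U_Y = n1*n2 - U_X = 42 - 17 = 25.
Step 4: Ties are present, so use the tie-corrected normal approximation (with continuity correction) for the p-value.
Step 5: p-value = 0.616104; compare to alpha = 0.05. fail to reject H0.

U_X = 17, p = 0.616104, fail to reject H0 at alpha = 0.05.


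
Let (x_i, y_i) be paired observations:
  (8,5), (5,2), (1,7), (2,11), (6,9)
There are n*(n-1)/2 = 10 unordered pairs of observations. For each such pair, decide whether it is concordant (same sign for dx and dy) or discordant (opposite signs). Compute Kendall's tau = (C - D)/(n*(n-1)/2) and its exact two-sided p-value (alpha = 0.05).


Step 1: Enumerate the 10 unordered pairs (i,j) with i<j and classify each by sign(x_j-x_i) * sign(y_j-y_i).
  (1,2):dx=-3,dy=-3->C; (1,3):dx=-7,dy=+2->D; (1,4):dx=-6,dy=+6->D; (1,5):dx=-2,dy=+4->D
  (2,3):dx=-4,dy=+5->D; (2,4):dx=-3,dy=+9->D; (2,5):dx=+1,dy=+7->C; (3,4):dx=+1,dy=+4->C
  (3,5):dx=+5,dy=+2->C; (4,5):dx=+4,dy=-2->D
Step 2: C = 4, D = 6, total pairs = 10.
Step 3: tau = (C - D)/(n(n-1)/2) = (4 - 6)/10 = -0.200000.
Step 4: Exact two-sided p-value (enumerate n! = 120 permutations of y under H0): p = 0.816667.
Step 5: alpha = 0.05. fail to reject H0.

tau_b = -0.2000 (C=4, D=6), p = 0.816667, fail to reject H0.


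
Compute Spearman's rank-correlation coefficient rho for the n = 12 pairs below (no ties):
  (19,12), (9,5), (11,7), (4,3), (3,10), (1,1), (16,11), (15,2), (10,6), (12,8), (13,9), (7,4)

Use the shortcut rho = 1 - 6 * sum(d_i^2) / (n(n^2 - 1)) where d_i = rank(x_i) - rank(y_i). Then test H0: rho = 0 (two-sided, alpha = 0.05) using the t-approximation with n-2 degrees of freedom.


Step 1: Rank x and y separately (midranks; no ties here).
rank(x): 19->12, 9->5, 11->7, 4->3, 3->2, 1->1, 16->11, 15->10, 10->6, 12->8, 13->9, 7->4
rank(y): 12->12, 5->5, 7->7, 3->3, 10->10, 1->1, 11->11, 2->2, 6->6, 8->8, 9->9, 4->4
Step 2: d_i = R_x(i) - R_y(i); compute d_i^2.
  (12-12)^2=0, (5-5)^2=0, (7-7)^2=0, (3-3)^2=0, (2-10)^2=64, (1-1)^2=0, (11-11)^2=0, (10-2)^2=64, (6-6)^2=0, (8-8)^2=0, (9-9)^2=0, (4-4)^2=0
sum(d^2) = 128.
Step 3: rho = 1 - 6*128 / (12*(12^2 - 1)) = 1 - 768/1716 = 0.552448.
Step 4: Under H0, t = rho * sqrt((n-2)/(1-rho^2)) = 2.0959 ~ t(10).
Step 5: Two-sided p-value from the t-distribution with 10 df = 0.062511.
Step 6: alpha = 0.05. fail to reject H0.

rho = 0.5524, p = 0.062511, fail to reject H0 at alpha = 0.05.


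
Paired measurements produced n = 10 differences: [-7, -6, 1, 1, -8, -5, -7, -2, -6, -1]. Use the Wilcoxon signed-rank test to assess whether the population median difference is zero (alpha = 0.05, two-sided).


Step 1: Drop any zero differences (none here) and take |d_i|.
|d| = [7, 6, 1, 1, 8, 5, 7, 2, 6, 1]
Step 2: Midrank |d_i| (ties get averaged ranks).
ranks: |7|->8.5, |6|->6.5, |1|->2, |1|->2, |8|->10, |5|->5, |7|->8.5, |2|->4, |6|->6.5, |1|->2
Step 3: Attach original signs; sum ranks with positive sign and with negative sign.
W+ = 2 + 2 = 4
W- = 8.5 + 6.5 + 10 + 5 + 8.5 + 4 + 6.5 + 2 = 51
(Check: W+ + W- = 55 should equal n(n+1)/2 = 55.)
Step 4: Test statistic W = min(W+, W-) = 4.
Step 5: Ties in |d|, so use the tie-corrected normal approximation.
        E[W] = n(n+1)/4 = 10*11/4 = 27.5.
        Tie groups: |d|=1 (t=3), |d|=6 (t=2), |d|=7 (t=2); sum(t^3 - t) = 36.
        Var[W] = n(n+1)(2n+1)/24 - sum(t^3-t)/48 = 2310/24 - 36/48 = 95.5.
        z = (W - E[W]) / sqrt(Var[W]) = (4 - 27.5) / 9.7724 = -2.4047.
        Two-sided p = 2*Phi(z) = 0.016184.
Step 6: alpha = 0.05. reject H0.

W+ = 4, W- = 51, W = min = 4, p = 0.016184, reject H0.


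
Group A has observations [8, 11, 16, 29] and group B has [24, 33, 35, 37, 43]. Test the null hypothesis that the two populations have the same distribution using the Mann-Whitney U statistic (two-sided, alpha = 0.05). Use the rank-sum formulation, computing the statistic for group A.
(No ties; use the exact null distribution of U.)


Step 1: Combine and sort all 9 observations; assign midranks.
sorted (value, group): (8,X), (11,X), (16,X), (24,Y), (29,X), (33,Y), (35,Y), (37,Y), (43,Y)
ranks: 8->1, 11->2, 16->3, 24->4, 29->5, 33->6, 35->7, 37->8, 43->9
Step 2: Rank sum for X: R1 = 1 + 2 + 3 + 5 = 11.
Step 3: U_X = R1 - n1(n1+1)/2 = 11 - 4*5/2 = 11 - 10 = 1.
       U_Y = n1*n2 - U_X = 20 - 1 = 19.
Step 4: No ties, so the exact null distribution of U (based on enumerating the C(9,4) = 126 equally likely rank assignments) gives the two-sided p-value.
Step 5: p-value = 0.031746; compare to alpha = 0.05. reject H0.

U_X = 1, p = 0.031746, reject H0 at alpha = 0.05.


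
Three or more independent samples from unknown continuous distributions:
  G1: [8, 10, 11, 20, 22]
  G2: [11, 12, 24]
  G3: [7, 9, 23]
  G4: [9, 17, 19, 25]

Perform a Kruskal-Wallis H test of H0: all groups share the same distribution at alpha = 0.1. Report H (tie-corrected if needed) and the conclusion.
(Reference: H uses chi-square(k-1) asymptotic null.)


Step 1: Combine all N = 15 observations and assign midranks.
sorted (value, group, rank): (7,G3,1), (8,G1,2), (9,G3,3.5), (9,G4,3.5), (10,G1,5), (11,G1,6.5), (11,G2,6.5), (12,G2,8), (17,G4,9), (19,G4,10), (20,G1,11), (22,G1,12), (23,G3,13), (24,G2,14), (25,G4,15)
Step 2: Sum ranks within each group.
R_1 = 36.5 (n_1 = 5)
R_2 = 28.5 (n_2 = 3)
R_3 = 17.5 (n_3 = 3)
R_4 = 37.5 (n_4 = 4)
Step 3: H = 12/(N(N+1)) * sum(R_i^2/n_i) - 3(N+1)
     = 12/(15*16) * (36.5^2/5 + 28.5^2/3 + 17.5^2/3 + 37.5^2/4) - 3*16
     = 0.050000 * 990.846 - 48
     = 1.542292.
Step 4: Ties present; correction factor C = 1 - 12/(15^3 - 15) = 0.996429. Corrected H = 1.542292 / 0.996429 = 1.547820.
Step 5: Under H0, H ~ chi^2(3); p-value = 0.671278.
Step 6: alpha = 0.1. fail to reject H0.

H = 1.5478, df = 3, p = 0.671278, fail to reject H0.


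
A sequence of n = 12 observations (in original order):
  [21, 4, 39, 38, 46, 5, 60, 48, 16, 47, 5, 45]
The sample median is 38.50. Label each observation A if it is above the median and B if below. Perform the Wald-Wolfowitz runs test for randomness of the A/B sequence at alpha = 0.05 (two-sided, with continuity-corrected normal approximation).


Step 1: Compute median = 38.50; label A = above, B = below.
Labels in order: BBABABAABABA  (n_A = 6, n_B = 6)
Step 2: Count runs R = 10.
Step 3: Under H0 (random ordering), E[R] = 2*n_A*n_B/(n_A+n_B) + 1 = 2*6*6/12 + 1 = 7.0000.
        Var[R] = 2*n_A*n_B*(2*n_A*n_B - n_A - n_B) / ((n_A+n_B)^2 * (n_A+n_B-1)) = 4320/1584 = 2.7273.
        SD[R] = 1.6514.
Step 4: Continuity-corrected z = (R - 0.5 - E[R]) / SD[R] = (10 - 0.5 - 7.0000) / 1.6514 = 1.5138.
Step 5: Two-sided p-value via normal approximation = 2*(1 - Phi(|z|)) = 0.130070.
Step 6: alpha = 0.05. fail to reject H0.

R = 10, z = 1.5138, p = 0.130070, fail to reject H0.


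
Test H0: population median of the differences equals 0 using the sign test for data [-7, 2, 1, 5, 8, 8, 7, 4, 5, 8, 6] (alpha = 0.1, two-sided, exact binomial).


Step 1: Discard zero differences. Original n = 11; n_eff = number of nonzero differences = 11.
Nonzero differences (with sign): -7, +2, +1, +5, +8, +8, +7, +4, +5, +8, +6
Step 2: Count signs: positive = 10, negative = 1.
Step 3: Under H0: P(positive) = 0.5, so the number of positives S ~ Bin(11, 0.5).
Step 4: Two-sided exact p-value = sum of Bin(11,0.5) probabilities at or below the observed probability = 0.011719.
Step 5: alpha = 0.1. reject H0.

n_eff = 11, pos = 10, neg = 1, p = 0.011719, reject H0.


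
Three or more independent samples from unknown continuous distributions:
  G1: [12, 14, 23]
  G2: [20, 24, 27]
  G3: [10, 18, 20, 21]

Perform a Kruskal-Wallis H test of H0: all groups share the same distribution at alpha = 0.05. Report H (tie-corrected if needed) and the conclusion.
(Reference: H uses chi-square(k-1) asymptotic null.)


Step 1: Combine all N = 10 observations and assign midranks.
sorted (value, group, rank): (10,G3,1), (12,G1,2), (14,G1,3), (18,G3,4), (20,G2,5.5), (20,G3,5.5), (21,G3,7), (23,G1,8), (24,G2,9), (27,G2,10)
Step 2: Sum ranks within each group.
R_1 = 13 (n_1 = 3)
R_2 = 24.5 (n_2 = 3)
R_3 = 17.5 (n_3 = 4)
Step 3: H = 12/(N(N+1)) * sum(R_i^2/n_i) - 3(N+1)
     = 12/(10*11) * (13^2/3 + 24.5^2/3 + 17.5^2/4) - 3*11
     = 0.109091 * 332.979 - 33
     = 3.325000.
Step 4: Ties present; correction factor C = 1 - 6/(10^3 - 10) = 0.993939. Corrected H = 3.325000 / 0.993939 = 3.345274.
Step 5: Under H0, H ~ chi^2(2); p-value = 0.187751.
Step 6: alpha = 0.05. fail to reject H0.

H = 3.3453, df = 2, p = 0.187751, fail to reject H0.


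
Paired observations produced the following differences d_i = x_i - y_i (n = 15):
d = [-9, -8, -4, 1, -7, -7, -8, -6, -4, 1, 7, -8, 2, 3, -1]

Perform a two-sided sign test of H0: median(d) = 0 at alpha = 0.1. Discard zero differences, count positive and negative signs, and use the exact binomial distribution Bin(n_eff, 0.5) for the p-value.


Step 1: Discard zero differences. Original n = 15; n_eff = number of nonzero differences = 15.
Nonzero differences (with sign): -9, -8, -4, +1, -7, -7, -8, -6, -4, +1, +7, -8, +2, +3, -1
Step 2: Count signs: positive = 5, negative = 10.
Step 3: Under H0: P(positive) = 0.5, so the number of positives S ~ Bin(15, 0.5).
Step 4: Two-sided exact p-value = sum of Bin(15,0.5) probabilities at or below the observed probability = 0.301758.
Step 5: alpha = 0.1. fail to reject H0.

n_eff = 15, pos = 5, neg = 10, p = 0.301758, fail to reject H0.


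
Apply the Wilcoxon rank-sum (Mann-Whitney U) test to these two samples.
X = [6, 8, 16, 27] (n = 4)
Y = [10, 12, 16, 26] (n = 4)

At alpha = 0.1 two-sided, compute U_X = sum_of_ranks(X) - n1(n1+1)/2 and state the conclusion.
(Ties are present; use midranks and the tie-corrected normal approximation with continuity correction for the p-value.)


Step 1: Combine and sort all 8 observations; assign midranks.
sorted (value, group): (6,X), (8,X), (10,Y), (12,Y), (16,X), (16,Y), (26,Y), (27,X)
ranks: 6->1, 8->2, 10->3, 12->4, 16->5.5, 16->5.5, 26->7, 27->8
Step 2: Rank sum for X: R1 = 1 + 2 + 5.5 + 8 = 16.5.
Step 3: U_X = R1 - n1(n1+1)/2 = 16.5 - 4*5/2 = 16.5 - 10 = 6.5.
       U_Y = n1*n2 - U_X = 16 - 6.5 = 9.5.
Step 4: Ties are present, so use the tie-corrected normal approximation (with continuity correction) for the p-value.
Step 5: p-value = 0.771503; compare to alpha = 0.1. fail to reject H0.

U_X = 6.5, p = 0.771503, fail to reject H0 at alpha = 0.1.


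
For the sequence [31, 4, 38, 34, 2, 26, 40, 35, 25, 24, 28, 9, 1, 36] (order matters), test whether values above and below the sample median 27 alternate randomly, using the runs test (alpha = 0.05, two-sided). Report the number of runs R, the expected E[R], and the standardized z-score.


Step 1: Compute median = 27; label A = above, B = below.
Labels in order: ABAABBAABBABBA  (n_A = 7, n_B = 7)
Step 2: Count runs R = 9.
Step 3: Under H0 (random ordering), E[R] = 2*n_A*n_B/(n_A+n_B) + 1 = 2*7*7/14 + 1 = 8.0000.
        Var[R] = 2*n_A*n_B*(2*n_A*n_B - n_A - n_B) / ((n_A+n_B)^2 * (n_A+n_B-1)) = 8232/2548 = 3.2308.
        SD[R] = 1.7974.
Step 4: Continuity-corrected z = (R - 0.5 - E[R]) / SD[R] = (9 - 0.5 - 8.0000) / 1.7974 = 0.2782.
Step 5: Two-sided p-value via normal approximation = 2*(1 - Phi(|z|)) = 0.780879.
Step 6: alpha = 0.05. fail to reject H0.

R = 9, z = 0.2782, p = 0.780879, fail to reject H0.


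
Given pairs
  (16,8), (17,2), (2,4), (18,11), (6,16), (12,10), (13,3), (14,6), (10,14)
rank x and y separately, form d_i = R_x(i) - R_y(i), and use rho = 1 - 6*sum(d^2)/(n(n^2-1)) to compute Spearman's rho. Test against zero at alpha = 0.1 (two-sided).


Step 1: Rank x and y separately (midranks; no ties here).
rank(x): 16->7, 17->8, 2->1, 18->9, 6->2, 12->4, 13->5, 14->6, 10->3
rank(y): 8->5, 2->1, 4->3, 11->7, 16->9, 10->6, 3->2, 6->4, 14->8
Step 2: d_i = R_x(i) - R_y(i); compute d_i^2.
  (7-5)^2=4, (8-1)^2=49, (1-3)^2=4, (9-7)^2=4, (2-9)^2=49, (4-6)^2=4, (5-2)^2=9, (6-4)^2=4, (3-8)^2=25
sum(d^2) = 152.
Step 3: rho = 1 - 6*152 / (9*(9^2 - 1)) = 1 - 912/720 = -0.266667.
Step 4: Under H0, t = rho * sqrt((n-2)/(1-rho^2)) = -0.7320 ~ t(7).
Step 5: Two-sided p-value from the t-distribution with 7 df = 0.487922.
Step 6: alpha = 0.1. fail to reject H0.

rho = -0.2667, p = 0.487922, fail to reject H0 at alpha = 0.1.


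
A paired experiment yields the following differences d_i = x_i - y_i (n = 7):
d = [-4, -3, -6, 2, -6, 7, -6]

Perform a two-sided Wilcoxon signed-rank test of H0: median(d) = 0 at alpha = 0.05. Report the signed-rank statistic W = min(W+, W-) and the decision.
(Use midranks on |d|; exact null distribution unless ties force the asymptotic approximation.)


Step 1: Drop any zero differences (none here) and take |d_i|.
|d| = [4, 3, 6, 2, 6, 7, 6]
Step 2: Midrank |d_i| (ties get averaged ranks).
ranks: |4|->3, |3|->2, |6|->5, |2|->1, |6|->5, |7|->7, |6|->5
Step 3: Attach original signs; sum ranks with positive sign and with negative sign.
W+ = 1 + 7 = 8
W- = 3 + 2 + 5 + 5 + 5 = 20
(Check: W+ + W- = 28 should equal n(n+1)/2 = 28.)
Step 4: Test statistic W = min(W+, W-) = 8.
Step 5: Ties in |d|, so use the tie-corrected normal approximation.
        E[W] = n(n+1)/4 = 7*8/4 = 14.
        Tie groups: |d|=6 (t=3); sum(t^3 - t) = 24.
        Var[W] = n(n+1)(2n+1)/24 - sum(t^3-t)/48 = 840/24 - 24/48 = 34.5.
        z = (W - E[W]) / sqrt(Var[W]) = (8 - 14) / 5.8737 = -1.0215.
        Two-sided p = 2*Phi(z) = 0.307014.
Step 6: alpha = 0.05. fail to reject H0.

W+ = 8, W- = 20, W = min = 8, p = 0.307014, fail to reject H0.
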